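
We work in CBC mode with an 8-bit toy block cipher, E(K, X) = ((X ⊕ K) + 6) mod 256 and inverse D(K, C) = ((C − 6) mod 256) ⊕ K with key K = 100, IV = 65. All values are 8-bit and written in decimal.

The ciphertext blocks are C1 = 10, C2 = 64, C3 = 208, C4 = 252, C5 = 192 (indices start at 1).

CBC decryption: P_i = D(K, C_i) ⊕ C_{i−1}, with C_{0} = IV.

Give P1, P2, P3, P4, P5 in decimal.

P1 = 33, P2 = 84, P3 = 238, P4 = 66, P5 = 34

P1: D(K, 10) = 96; 96 ⊕ 65 = 33.
P2: D(K, 64) = 94; 94 ⊕ 10 = 84.
P3: D(K, 208) = 174; 174 ⊕ 64 = 238.
P4: D(K, 252) = 146; 146 ⊕ 208 = 66.
P5: D(K, 192) = 222; 222 ⊕ 252 = 34.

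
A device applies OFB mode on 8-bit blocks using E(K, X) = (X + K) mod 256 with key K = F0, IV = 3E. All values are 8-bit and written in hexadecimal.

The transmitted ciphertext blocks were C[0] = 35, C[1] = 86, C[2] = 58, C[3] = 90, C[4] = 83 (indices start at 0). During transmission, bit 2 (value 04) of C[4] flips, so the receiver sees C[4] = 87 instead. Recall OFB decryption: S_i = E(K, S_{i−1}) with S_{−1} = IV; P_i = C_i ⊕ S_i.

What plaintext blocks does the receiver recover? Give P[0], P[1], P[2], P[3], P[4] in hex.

Only C[4] changed, to 87. In OFB, a change in C_i flips the same bit in P_i only; the keystream is unaffected. Decrypting the received ciphertext:
P[0]: S = E(K, 3E) = 2E; 35 ⊕ 2E = 1B.
P[1]: S = E(K, 2E) = 1E; 86 ⊕ 1E = 98.
P[2]: S = E(K, 1E) = 0E; 58 ⊕ 0E = 56.
P[3]: S = E(K, 0E) = FE; 90 ⊕ FE = 6E.
P[4]: S = E(K, FE) = EE; 87 ⊕ EE = 69.
Blocks that differ from the original plaintext: P[4].

P[0] = 1B, P[1] = 98, P[2] = 56, P[3] = 6E, P[4] = 69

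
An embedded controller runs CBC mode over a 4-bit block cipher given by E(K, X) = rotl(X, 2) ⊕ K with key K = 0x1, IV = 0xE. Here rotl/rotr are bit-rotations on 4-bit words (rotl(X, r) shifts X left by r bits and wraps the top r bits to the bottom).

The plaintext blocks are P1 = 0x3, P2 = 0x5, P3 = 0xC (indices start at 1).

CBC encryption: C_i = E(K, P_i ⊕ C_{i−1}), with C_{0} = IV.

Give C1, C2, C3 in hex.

C1 = 0x6, C2 = 0xD, C3 = 0x5

C1: P1 ⊕ 0xE = 0xD; E(K, 0xD) = 0x6.
C2: P2 ⊕ 0x6 = 0x3; E(K, 0x3) = 0xD.
C3: P3 ⊕ 0xD = 0x1; E(K, 0x1) = 0x5.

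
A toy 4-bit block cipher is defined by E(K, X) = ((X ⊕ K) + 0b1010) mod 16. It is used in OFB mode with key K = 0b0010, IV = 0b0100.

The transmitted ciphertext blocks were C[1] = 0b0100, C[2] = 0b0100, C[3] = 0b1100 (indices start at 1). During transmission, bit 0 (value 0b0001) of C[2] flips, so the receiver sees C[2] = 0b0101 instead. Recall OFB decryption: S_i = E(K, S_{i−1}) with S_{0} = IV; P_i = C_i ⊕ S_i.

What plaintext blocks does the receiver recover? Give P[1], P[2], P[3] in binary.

P[1] = 0b0100, P[2] = 0b1001, P[3] = 0b0100

Only C[2] changed, to 0b0101. In OFB, a change in C_i flips the same bit in P_i only; the keystream is unaffected. Decrypting the received ciphertext:
P[1]: S = E(K, 0b0100) = 0b0000; 0b0100 ⊕ 0b0000 = 0b0100.
P[2]: S = E(K, 0b0000) = 0b1100; 0b0101 ⊕ 0b1100 = 0b1001.
P[3]: S = E(K, 0b1100) = 0b1000; 0b1100 ⊕ 0b1000 = 0b0100.
Blocks that differ from the original plaintext: P[2].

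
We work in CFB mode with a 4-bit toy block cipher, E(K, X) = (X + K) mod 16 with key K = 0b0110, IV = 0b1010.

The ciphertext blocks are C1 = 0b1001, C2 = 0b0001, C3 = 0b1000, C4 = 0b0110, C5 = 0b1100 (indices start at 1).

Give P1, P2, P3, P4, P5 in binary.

P1 = 0b1001, P2 = 0b1110, P3 = 0b1111, P4 = 0b1000, P5 = 0b0000

CFB decryption: P_i = C_i ⊕ E(K, C_{i−1}), with C_{0} = IV.
P1: E(K, 0b1010) = 0b0000; 0b1001 ⊕ 0b0000 = 0b1001.
P2: E(K, 0b1001) = 0b1111; 0b0001 ⊕ 0b1111 = 0b1110.
P3: E(K, 0b0001) = 0b0111; 0b1000 ⊕ 0b0111 = 0b1111.
P4: E(K, 0b1000) = 0b1110; 0b0110 ⊕ 0b1110 = 0b1000.
P5: E(K, 0b0110) = 0b1100; 0b1100 ⊕ 0b1100 = 0b0000.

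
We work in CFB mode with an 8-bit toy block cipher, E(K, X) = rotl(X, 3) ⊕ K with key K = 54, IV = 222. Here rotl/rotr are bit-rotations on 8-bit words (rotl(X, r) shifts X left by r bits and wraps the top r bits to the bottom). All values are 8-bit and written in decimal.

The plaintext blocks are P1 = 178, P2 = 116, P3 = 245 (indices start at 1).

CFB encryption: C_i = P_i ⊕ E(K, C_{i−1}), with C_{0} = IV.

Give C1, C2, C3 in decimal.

C1 = 114, C2 = 209, C3 = 77

C1: E(K, 222) = 192; 178 ⊕ 192 = 114.
C2: E(K, 114) = 165; 116 ⊕ 165 = 209.
C3: E(K, 209) = 184; 245 ⊕ 184 = 77.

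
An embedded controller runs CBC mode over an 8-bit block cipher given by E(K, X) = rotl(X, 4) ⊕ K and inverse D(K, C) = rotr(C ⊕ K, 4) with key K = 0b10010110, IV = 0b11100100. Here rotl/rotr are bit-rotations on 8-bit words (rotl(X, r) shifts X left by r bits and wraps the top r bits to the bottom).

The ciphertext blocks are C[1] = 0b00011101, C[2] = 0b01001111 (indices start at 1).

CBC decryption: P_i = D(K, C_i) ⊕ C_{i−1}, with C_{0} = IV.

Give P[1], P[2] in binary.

P[1]: D(K, 0b00011101) = 0b10111000; 0b10111000 ⊕ 0b11100100 = 0b01011100.
P[2]: D(K, 0b01001111) = 0b10011101; 0b10011101 ⊕ 0b00011101 = 0b10000000.

P[1] = 0b01011100, P[2] = 0b10000000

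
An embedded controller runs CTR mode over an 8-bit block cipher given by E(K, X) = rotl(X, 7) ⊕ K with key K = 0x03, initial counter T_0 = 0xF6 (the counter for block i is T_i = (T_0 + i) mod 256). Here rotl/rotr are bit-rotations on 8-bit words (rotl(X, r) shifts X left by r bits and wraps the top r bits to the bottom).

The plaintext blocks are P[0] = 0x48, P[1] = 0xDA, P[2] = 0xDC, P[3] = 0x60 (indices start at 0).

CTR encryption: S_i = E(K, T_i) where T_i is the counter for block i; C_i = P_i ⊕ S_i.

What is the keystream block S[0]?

0x78

C[0]: T = 0xF6, S = E(K, T) = 0x78; 0x48 ⊕ 0x78 = 0x30.
So S[0] = 0x78.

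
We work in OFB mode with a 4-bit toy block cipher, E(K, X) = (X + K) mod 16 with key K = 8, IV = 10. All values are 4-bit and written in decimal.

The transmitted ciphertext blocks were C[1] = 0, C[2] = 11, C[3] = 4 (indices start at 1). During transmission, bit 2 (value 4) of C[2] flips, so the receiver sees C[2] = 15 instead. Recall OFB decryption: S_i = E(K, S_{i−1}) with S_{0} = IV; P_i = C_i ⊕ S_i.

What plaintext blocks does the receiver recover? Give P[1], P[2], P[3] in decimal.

P[1] = 2, P[2] = 5, P[3] = 6

Only C[2] changed, to 15. In OFB, a change in C_i flips the same bit in P_i only; the keystream is unaffected. Decrypting the received ciphertext:
P[1]: S = E(K, 10) = 2; 0 ⊕ 2 = 2.
P[2]: S = E(K, 2) = 10; 15 ⊕ 10 = 5.
P[3]: S = E(K, 10) = 2; 4 ⊕ 2 = 6.
Blocks that differ from the original plaintext: P[2].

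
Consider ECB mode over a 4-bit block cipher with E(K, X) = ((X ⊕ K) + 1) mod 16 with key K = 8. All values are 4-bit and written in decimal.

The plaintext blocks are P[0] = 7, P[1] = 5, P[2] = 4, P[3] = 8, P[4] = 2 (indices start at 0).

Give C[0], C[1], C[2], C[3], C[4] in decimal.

C[0] = 0, C[1] = 14, C[2] = 13, C[3] = 1, C[4] = 11

ECB encryption: C_i = E(K, P_i).
C[0]: E(K, 7) = 0.
C[1]: E(K, 5) = 14.
C[2]: E(K, 4) = 13.
C[3]: E(K, 8) = 1.
C[4]: E(K, 2) = 11.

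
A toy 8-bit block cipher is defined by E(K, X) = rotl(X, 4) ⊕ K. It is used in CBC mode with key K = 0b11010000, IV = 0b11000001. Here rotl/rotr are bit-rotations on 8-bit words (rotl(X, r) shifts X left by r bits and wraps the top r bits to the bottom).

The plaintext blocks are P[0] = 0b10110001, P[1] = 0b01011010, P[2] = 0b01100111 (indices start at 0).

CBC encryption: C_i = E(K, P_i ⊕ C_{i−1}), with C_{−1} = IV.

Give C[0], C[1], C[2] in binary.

C[0]: P[0] ⊕ 0b11000001 = 0b01110000; E(K, 0b01110000) = 0b11010111.
C[1]: P[1] ⊕ 0b11010111 = 0b10001101; E(K, 0b10001101) = 0b00001000.
C[2]: P[2] ⊕ 0b00001000 = 0b01101111; E(K, 0b01101111) = 0b00100110.

C[0] = 0b11010111, C[1] = 0b00001000, C[2] = 0b00100110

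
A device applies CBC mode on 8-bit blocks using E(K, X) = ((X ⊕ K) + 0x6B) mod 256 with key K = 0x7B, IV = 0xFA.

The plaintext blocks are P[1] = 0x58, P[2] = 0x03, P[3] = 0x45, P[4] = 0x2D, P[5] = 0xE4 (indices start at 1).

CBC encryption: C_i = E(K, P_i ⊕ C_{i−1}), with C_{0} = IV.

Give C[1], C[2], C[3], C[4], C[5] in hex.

C[1]: P[1] ⊕ 0xFA = 0xA2; E(K, 0xA2) = 0x44.
C[2]: P[2] ⊕ 0x44 = 0x47; E(K, 0x47) = 0xA7.
C[3]: P[3] ⊕ 0xA7 = 0xE2; E(K, 0xE2) = 0x04.
C[4]: P[4] ⊕ 0x04 = 0x29; E(K, 0x29) = 0xBD.
C[5]: P[5] ⊕ 0xBD = 0x59; E(K, 0x59) = 0x8D.

C[1] = 0x44, C[2] = 0xA7, C[3] = 0x04, C[4] = 0xBD, C[5] = 0x8D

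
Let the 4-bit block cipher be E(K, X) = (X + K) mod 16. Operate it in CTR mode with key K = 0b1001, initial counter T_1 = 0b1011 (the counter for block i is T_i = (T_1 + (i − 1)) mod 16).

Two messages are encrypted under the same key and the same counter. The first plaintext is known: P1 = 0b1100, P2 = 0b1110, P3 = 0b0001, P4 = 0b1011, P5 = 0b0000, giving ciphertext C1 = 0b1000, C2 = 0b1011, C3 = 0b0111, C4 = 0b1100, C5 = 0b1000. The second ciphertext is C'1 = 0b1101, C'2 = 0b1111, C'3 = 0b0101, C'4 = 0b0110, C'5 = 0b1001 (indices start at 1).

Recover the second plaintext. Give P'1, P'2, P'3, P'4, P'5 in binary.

In CTR with a reused counter, both messages share the same keystream S_i, so C_i ⊕ C'_i = P_i ⊕ P'_i and thus P'_i = P_i ⊕ C_i ⊕ C'_i.
P'1: 0b1100 ⊕ 0b1000 ⊕ 0b1101 = 0b1001.
P'2: 0b1110 ⊕ 0b1011 ⊕ 0b1111 = 0b1010.
P'3: 0b0001 ⊕ 0b0111 ⊕ 0b0101 = 0b0011.
P'4: 0b1011 ⊕ 0b1100 ⊕ 0b0110 = 0b0001.
P'5: 0b0000 ⊕ 0b1000 ⊕ 0b1001 = 0b0001.

P'1 = 0b1001, P'2 = 0b1010, P'3 = 0b0011, P'4 = 0b0001, P'5 = 0b0001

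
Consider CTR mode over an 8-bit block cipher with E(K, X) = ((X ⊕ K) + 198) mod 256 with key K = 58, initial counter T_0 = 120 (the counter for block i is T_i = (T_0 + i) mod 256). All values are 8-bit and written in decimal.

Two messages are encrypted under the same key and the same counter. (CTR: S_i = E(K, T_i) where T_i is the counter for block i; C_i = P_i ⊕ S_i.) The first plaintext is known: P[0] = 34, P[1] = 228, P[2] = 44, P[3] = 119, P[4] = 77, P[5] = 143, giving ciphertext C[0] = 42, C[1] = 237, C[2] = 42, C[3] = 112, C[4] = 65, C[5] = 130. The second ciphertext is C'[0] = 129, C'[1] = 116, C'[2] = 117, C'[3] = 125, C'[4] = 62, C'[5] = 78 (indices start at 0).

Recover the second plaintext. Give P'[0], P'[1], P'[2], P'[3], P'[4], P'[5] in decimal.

In CTR with a reused counter, both messages share the same keystream S_i, so C_i ⊕ C'_i = P_i ⊕ P'_i and thus P'_i = P_i ⊕ C_i ⊕ C'_i.
P'[0]: 34 ⊕ 42 ⊕ 129 = 137.
P'[1]: 228 ⊕ 237 ⊕ 116 = 125.
P'[2]: 44 ⊕ 42 ⊕ 117 = 115.
P'[3]: 119 ⊕ 112 ⊕ 125 = 122.
P'[4]: 77 ⊕ 65 ⊕ 62 = 50.
P'[5]: 143 ⊕ 130 ⊕ 78 = 67.

P'[0] = 137, P'[1] = 125, P'[2] = 115, P'[3] = 122, P'[4] = 50, P'[5] = 67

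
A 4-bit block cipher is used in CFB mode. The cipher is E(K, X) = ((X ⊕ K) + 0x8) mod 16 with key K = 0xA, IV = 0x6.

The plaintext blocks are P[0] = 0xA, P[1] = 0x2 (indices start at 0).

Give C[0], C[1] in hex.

C[0] = 0xE, C[1] = 0xE

CFB encryption: C_i = P_i ⊕ E(K, C_{i−1}), with C_{−1} = IV.
C[0]: E(K, 0x6) = 0x4; 0xA ⊕ 0x4 = 0xE.
C[1]: E(K, 0xE) = 0xC; 0x2 ⊕ 0xC = 0xE.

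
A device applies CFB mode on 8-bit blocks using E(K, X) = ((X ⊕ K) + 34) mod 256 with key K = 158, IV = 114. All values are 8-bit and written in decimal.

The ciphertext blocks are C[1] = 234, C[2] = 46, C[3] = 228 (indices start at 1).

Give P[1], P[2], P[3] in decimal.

P[1] = 228, P[2] = 184, P[3] = 54

CFB decryption: P_i = C_i ⊕ E(K, C_{i−1}), with C_{0} = IV.
P[1]: E(K, 114) = 14; 234 ⊕ 14 = 228.
P[2]: E(K, 234) = 150; 46 ⊕ 150 = 184.
P[3]: E(K, 46) = 210; 228 ⊕ 210 = 54.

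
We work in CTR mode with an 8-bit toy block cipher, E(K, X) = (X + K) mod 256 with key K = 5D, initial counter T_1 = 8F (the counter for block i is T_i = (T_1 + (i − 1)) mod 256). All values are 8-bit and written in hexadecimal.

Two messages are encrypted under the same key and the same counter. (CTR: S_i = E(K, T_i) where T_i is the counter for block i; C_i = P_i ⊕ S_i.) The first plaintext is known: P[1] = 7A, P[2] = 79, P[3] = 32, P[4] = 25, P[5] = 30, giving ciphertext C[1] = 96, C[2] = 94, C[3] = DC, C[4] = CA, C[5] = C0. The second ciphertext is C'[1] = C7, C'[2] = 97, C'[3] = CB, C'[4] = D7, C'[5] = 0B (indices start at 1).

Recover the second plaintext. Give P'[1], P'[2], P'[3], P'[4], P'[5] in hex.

P'[1] = 2B, P'[2] = 7A, P'[3] = 25, P'[4] = 38, P'[5] = FB

In CTR with a reused counter, both messages share the same keystream S_i, so C_i ⊕ C'_i = P_i ⊕ P'_i and thus P'_i = P_i ⊕ C_i ⊕ C'_i.
P'[1]: 7A ⊕ 96 ⊕ C7 = 2B.
P'[2]: 79 ⊕ 94 ⊕ 97 = 7A.
P'[3]: 32 ⊕ DC ⊕ CB = 25.
P'[4]: 25 ⊕ CA ⊕ D7 = 38.
P'[5]: 30 ⊕ C0 ⊕ 0B = FB.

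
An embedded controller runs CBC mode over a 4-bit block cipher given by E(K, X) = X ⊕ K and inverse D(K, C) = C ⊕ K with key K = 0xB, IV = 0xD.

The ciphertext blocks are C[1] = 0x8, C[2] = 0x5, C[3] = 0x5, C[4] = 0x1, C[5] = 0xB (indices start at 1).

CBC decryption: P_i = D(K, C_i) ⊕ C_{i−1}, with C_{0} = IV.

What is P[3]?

P[3]: D(K, 0x5) = 0xE; 0xE ⊕ 0x5 = 0xB.

P[3] = 0xB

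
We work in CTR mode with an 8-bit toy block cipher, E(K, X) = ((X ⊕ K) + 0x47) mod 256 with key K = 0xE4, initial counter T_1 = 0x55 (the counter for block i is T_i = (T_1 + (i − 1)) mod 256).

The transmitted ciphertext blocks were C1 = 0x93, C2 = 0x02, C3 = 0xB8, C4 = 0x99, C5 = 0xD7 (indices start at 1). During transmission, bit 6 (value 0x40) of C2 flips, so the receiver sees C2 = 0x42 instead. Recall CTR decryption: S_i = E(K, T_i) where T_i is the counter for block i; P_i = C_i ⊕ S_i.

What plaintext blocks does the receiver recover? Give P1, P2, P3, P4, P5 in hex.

P1 = 0x6B, P2 = 0xBB, P3 = 0x42, P4 = 0x9A, P5 = 0xD3

Only C2 changed, to 0x42. In CTR, a change in C_i flips the same bit in P_i only; the keystream is unaffected. Decrypting the received ciphertext:
P1: T = 0x55, S = E(K, T) = 0xF8; 0x93 ⊕ 0xF8 = 0x6B.
P2: T = 0x56, S = E(K, T) = 0xF9; 0x42 ⊕ 0xF9 = 0xBB.
P3: T = 0x57, S = E(K, T) = 0xFA; 0xB8 ⊕ 0xFA = 0x42.
P4: T = 0x58, S = E(K, T) = 0x03; 0x99 ⊕ 0x03 = 0x9A.
P5: T = 0x59, S = E(K, T) = 0x04; 0xD7 ⊕ 0x04 = 0xD3.
Blocks that differ from the original plaintext: P2.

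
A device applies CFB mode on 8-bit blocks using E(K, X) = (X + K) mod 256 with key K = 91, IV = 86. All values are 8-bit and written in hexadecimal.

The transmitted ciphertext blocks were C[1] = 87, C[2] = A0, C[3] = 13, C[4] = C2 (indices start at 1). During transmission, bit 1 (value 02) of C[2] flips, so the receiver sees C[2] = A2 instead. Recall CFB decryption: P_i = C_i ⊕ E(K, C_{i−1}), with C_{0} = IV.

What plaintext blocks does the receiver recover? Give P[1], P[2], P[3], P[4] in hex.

Only C[2] changed, to A2. In CFB, a change in C_i flips the same bit in P_i and garbles P_{i+1}. Decrypting the received ciphertext:
P[1]: E(K, 86) = 17; 87 ⊕ 17 = 90.
P[2]: E(K, 87) = 18; A2 ⊕ 18 = BA.
P[3]: E(K, A2) = 33; 13 ⊕ 33 = 20.
P[4]: E(K, 13) = A4; C2 ⊕ A4 = 66.
Blocks that differ from the original plaintext: P[2], P[3].

P[1] = 90, P[2] = BA, P[3] = 20, P[4] = 66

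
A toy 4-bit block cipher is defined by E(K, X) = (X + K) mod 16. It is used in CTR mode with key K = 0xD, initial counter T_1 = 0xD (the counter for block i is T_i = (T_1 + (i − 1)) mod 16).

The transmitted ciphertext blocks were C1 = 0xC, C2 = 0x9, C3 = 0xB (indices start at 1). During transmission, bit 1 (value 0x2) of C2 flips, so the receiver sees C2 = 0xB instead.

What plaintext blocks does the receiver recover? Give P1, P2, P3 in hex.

P1 = 0x6, P2 = 0x0, P3 = 0x7

CTR decryption: S_i = E(K, T_i) where T_i is the counter for block i; P_i = C_i ⊕ S_i.
Only C2 changed, to 0xB. In CTR, a change in C_i flips the same bit in P_i only; the keystream is unaffected. Decrypting the received ciphertext:
P1: T = 0xD, S = E(K, T) = 0xA; 0xC ⊕ 0xA = 0x6.
P2: T = 0xE, S = E(K, T) = 0xB; 0xB ⊕ 0xB = 0x0.
P3: T = 0xF, S = E(K, T) = 0xC; 0xB ⊕ 0xC = 0x7.
Blocks that differ from the original plaintext: P2.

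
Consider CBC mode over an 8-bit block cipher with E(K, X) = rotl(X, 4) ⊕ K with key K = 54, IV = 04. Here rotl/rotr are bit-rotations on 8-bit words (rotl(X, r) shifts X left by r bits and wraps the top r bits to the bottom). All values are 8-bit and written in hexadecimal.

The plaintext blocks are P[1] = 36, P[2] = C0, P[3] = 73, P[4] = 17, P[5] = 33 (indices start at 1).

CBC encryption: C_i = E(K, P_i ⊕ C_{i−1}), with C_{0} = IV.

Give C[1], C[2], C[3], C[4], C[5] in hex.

C[1] = 77, C[2] = 2F, C[3] = 91, C[4] = 3C, C[5] = A4

C[1]: P[1] ⊕ 04 = 32; E(K, 32) = 77.
C[2]: P[2] ⊕ 77 = B7; E(K, B7) = 2F.
C[3]: P[3] ⊕ 2F = 5C; E(K, 5C) = 91.
C[4]: P[4] ⊕ 91 = 86; E(K, 86) = 3C.
C[5]: P[5] ⊕ 3C = 0F; E(K, 0F) = A4.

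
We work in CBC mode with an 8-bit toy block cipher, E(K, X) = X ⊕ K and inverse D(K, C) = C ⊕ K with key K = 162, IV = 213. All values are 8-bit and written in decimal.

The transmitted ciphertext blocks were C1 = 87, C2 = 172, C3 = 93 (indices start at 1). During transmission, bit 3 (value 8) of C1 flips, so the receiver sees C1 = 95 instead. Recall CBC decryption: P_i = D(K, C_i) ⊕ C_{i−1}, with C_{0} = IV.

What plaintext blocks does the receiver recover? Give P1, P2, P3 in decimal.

P1 = 40, P2 = 81, P3 = 83

Only C1 changed, to 95. In CBC, a change in C_i garbles P_i and flips the same bit in P_{i+1}. Decrypting the received ciphertext:
P1: D(K, 95) = 253; 253 ⊕ 213 = 40.
P2: D(K, 172) = 14; 14 ⊕ 95 = 81.
P3: D(K, 93) = 255; 255 ⊕ 172 = 83.
Blocks that differ from the original plaintext: P1, P2.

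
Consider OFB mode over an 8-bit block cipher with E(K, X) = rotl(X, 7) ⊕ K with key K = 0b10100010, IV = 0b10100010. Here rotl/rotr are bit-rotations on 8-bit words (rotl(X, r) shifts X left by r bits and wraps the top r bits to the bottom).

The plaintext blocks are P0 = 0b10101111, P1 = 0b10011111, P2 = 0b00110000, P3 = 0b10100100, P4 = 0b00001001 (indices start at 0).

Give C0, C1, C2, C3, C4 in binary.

C0 = 0b01011100, C1 = 0b11000100, C2 = 0b00111111, C3 = 0b10000001, C4 = 0b00111001

OFB encryption: S_i = E(K, S_{i−1}) with S_{−1} = IV; C_i = P_i ⊕ S_i.
C0: S = E(K, 0b10100010) = 0b11110011; 0b10101111 ⊕ 0b11110011 = 0b01011100.
C1: S = E(K, 0b11110011) = 0b01011011; 0b10011111 ⊕ 0b01011011 = 0b11000100.
C2: S = E(K, 0b01011011) = 0b00001111; 0b00110000 ⊕ 0b00001111 = 0b00111111.
C3: S = E(K, 0b00001111) = 0b00100101; 0b10100100 ⊕ 0b00100101 = 0b10000001.
C4: S = E(K, 0b00100101) = 0b00110000; 0b00001001 ⊕ 0b00110000 = 0b00111001.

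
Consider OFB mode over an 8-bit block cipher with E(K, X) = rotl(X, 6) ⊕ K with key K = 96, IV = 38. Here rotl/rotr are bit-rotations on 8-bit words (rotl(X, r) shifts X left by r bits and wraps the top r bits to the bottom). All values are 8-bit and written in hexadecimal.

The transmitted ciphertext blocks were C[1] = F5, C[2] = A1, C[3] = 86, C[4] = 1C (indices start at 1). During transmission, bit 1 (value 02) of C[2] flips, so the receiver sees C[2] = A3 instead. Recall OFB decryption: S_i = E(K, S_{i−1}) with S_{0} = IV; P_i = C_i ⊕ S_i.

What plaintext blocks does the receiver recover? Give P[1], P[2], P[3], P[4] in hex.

P[1] = 6D, P[2] = 13, P[3] = 3C, P[4] = 24

Only C[2] changed, to A3. In OFB, a change in C_i flips the same bit in P_i only; the keystream is unaffected. Decrypting the received ciphertext:
P[1]: S = E(K, 38) = 98; F5 ⊕ 98 = 6D.
P[2]: S = E(K, 98) = B0; A3 ⊕ B0 = 13.
P[3]: S = E(K, B0) = BA; 86 ⊕ BA = 3C.
P[4]: S = E(K, BA) = 38; 1C ⊕ 38 = 24.
Blocks that differ from the original plaintext: P[2].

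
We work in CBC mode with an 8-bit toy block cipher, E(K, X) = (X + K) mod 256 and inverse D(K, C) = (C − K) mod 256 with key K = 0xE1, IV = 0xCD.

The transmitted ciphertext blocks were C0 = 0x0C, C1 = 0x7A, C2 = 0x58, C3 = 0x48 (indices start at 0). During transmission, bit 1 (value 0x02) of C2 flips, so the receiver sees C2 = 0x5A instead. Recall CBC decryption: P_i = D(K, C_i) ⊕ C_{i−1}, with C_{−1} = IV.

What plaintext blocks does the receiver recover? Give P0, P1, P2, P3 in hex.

Only C2 changed, to 0x5A. In CBC, a change in C_i garbles P_i and flips the same bit in P_{i+1}. Decrypting the received ciphertext:
P0: D(K, 0x0C) = 0x2B; 0x2B ⊕ 0xCD = 0xE6.
P1: D(K, 0x7A) = 0x99; 0x99 ⊕ 0x0C = 0x95.
P2: D(K, 0x5A) = 0x79; 0x79 ⊕ 0x7A = 0x03.
P3: D(K, 0x48) = 0x67; 0x67 ⊕ 0x5A = 0x3D.
Blocks that differ from the original plaintext: P2, P3.

P0 = 0xE6, P1 = 0x95, P2 = 0x03, P3 = 0x3D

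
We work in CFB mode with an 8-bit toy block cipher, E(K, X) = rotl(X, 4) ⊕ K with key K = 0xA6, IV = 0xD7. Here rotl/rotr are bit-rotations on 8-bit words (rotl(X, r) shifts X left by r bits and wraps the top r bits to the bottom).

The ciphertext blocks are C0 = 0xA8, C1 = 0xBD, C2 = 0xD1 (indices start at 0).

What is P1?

P1 = 0x91

CFB decryption: P_i = C_i ⊕ E(K, C_{i−1}), with C_{−1} = IV.
P1: E(K, 0xA8) = 0x2C; 0xBD ⊕ 0x2C = 0x91.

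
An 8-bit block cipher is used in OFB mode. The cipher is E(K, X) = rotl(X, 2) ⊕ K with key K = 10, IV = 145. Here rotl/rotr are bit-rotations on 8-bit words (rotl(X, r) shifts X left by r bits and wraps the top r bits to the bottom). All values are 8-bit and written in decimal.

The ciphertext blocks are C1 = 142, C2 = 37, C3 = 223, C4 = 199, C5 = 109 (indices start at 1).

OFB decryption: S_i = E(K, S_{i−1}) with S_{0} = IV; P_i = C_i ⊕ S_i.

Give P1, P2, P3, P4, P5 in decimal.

P1 = 194, P2 = 30, P3 = 57, P4 = 86, P5 = 33

P1: S = E(K, 145) = 76; 142 ⊕ 76 = 194.
P2: S = E(K, 76) = 59; 37 ⊕ 59 = 30.
P3: S = E(K, 59) = 230; 223 ⊕ 230 = 57.
P4: S = E(K, 230) = 145; 199 ⊕ 145 = 86.
P5: S = E(K, 145) = 76; 109 ⊕ 76 = 33.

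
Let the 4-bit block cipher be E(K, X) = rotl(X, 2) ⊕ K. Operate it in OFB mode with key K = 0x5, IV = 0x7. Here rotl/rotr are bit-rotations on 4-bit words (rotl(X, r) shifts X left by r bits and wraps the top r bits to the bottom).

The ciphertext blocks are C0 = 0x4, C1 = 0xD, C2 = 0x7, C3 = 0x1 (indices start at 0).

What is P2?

OFB decryption: S_i = E(K, S_{i−1}) with S_{−1} = IV; P_i = C_i ⊕ S_i.
P0: S = E(K, 0x7) = 0x8; 0x4 ⊕ 0x8 = 0xC.
P1: S = E(K, 0x8) = 0x7; 0xD ⊕ 0x7 = 0xA.
P2: S = E(K, 0x7) = 0x8; 0x7 ⊕ 0x8 = 0xF.

P2 = 0xF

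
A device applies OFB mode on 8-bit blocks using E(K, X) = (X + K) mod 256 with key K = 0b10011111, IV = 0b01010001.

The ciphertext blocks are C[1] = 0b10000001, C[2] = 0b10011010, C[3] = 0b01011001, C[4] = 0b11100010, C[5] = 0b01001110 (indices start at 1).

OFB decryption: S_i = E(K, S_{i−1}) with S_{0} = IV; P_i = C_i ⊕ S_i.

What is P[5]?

P[5] = 0b00100010

P[1]: S = E(K, 0b01010001) = 0b11110000; 0b10000001 ⊕ 0b11110000 = 0b01110001.
P[2]: S = E(K, 0b11110000) = 0b10001111; 0b10011010 ⊕ 0b10001111 = 0b00010101.
P[3]: S = E(K, 0b10001111) = 0b00101110; 0b01011001 ⊕ 0b00101110 = 0b01110111.
P[4]: S = E(K, 0b00101110) = 0b11001101; 0b11100010 ⊕ 0b11001101 = 0b00101111.
P[5]: S = E(K, 0b11001101) = 0b01101100; 0b01001110 ⊕ 0b01101100 = 0b00100010.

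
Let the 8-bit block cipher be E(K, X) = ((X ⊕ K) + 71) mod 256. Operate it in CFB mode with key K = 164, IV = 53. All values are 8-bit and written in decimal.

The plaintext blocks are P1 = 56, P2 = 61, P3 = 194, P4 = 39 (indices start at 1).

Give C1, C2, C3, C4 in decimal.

C1 = 224, C2 = 182, C3 = 155, C4 = 161

CFB encryption: C_i = P_i ⊕ E(K, C_{i−1}), with C_{0} = IV.
C1: E(K, 53) = 216; 56 ⊕ 216 = 224.
C2: E(K, 224) = 139; 61 ⊕ 139 = 182.
C3: E(K, 182) = 89; 194 ⊕ 89 = 155.
C4: E(K, 155) = 134; 39 ⊕ 134 = 161.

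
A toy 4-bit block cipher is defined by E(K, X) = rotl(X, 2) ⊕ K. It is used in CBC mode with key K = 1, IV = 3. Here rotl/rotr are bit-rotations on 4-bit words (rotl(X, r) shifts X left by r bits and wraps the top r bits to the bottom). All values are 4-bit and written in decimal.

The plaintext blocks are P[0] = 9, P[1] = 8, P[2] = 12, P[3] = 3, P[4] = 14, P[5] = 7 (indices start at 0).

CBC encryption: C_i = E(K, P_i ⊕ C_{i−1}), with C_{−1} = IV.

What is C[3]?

C[3] = 8

C[0]: P[0] ⊕ 3 = 10; E(K, 10) = 11.
C[1]: P[1] ⊕ 11 = 3; E(K, 3) = 13.
C[2]: P[2] ⊕ 13 = 1; E(K, 1) = 5.
C[3]: P[3] ⊕ 5 = 6; E(K, 6) = 8.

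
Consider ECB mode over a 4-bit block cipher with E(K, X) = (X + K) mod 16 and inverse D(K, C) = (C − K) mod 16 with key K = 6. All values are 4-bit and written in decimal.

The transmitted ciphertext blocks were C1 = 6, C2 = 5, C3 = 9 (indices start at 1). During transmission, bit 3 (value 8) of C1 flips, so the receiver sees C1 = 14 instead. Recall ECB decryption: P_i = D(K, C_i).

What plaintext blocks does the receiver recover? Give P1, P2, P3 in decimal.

Only C1 changed, to 14. In ECB, a change in C_i affects only P_i. Decrypting the received ciphertext:
P1: D(K, 14) = 8.
P2: D(K, 5) = 15.
P3: D(K, 9) = 3.
Blocks that differ from the original plaintext: P1.

P1 = 8, P2 = 15, P3 = 3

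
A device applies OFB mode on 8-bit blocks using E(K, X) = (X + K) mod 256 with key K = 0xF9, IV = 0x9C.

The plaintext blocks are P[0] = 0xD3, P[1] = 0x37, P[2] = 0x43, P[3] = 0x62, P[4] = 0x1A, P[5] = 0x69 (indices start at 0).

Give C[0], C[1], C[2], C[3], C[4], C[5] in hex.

OFB encryption: S_i = E(K, S_{i−1}) with S_{−1} = IV; C_i = P_i ⊕ S_i.
C[0]: S = E(K, 0x9C) = 0x95; 0xD3 ⊕ 0x95 = 0x46.
C[1]: S = E(K, 0x95) = 0x8E; 0x37 ⊕ 0x8E = 0xB9.
C[2]: S = E(K, 0x8E) = 0x87; 0x43 ⊕ 0x87 = 0xC4.
C[3]: S = E(K, 0x87) = 0x80; 0x62 ⊕ 0x80 = 0xE2.
C[4]: S = E(K, 0x80) = 0x79; 0x1A ⊕ 0x79 = 0x63.
C[5]: S = E(K, 0x79) = 0x72; 0x69 ⊕ 0x72 = 0x1B.

C[0] = 0x46, C[1] = 0xB9, C[2] = 0xC4, C[3] = 0xE2, C[4] = 0x63, C[5] = 0x1B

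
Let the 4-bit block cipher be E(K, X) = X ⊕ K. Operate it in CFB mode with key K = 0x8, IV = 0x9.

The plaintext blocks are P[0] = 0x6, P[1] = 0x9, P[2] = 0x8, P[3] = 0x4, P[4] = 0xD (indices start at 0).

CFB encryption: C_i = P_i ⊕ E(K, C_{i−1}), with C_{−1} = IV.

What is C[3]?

C[3] = 0xA

C[0]: E(K, 0x9) = 0x1; 0x6 ⊕ 0x1 = 0x7.
C[1]: E(K, 0x7) = 0xF; 0x9 ⊕ 0xF = 0x6.
C[2]: E(K, 0x6) = 0xE; 0x8 ⊕ 0xE = 0x6.
C[3]: E(K, 0x6) = 0xE; 0x4 ⊕ 0xE = 0xA.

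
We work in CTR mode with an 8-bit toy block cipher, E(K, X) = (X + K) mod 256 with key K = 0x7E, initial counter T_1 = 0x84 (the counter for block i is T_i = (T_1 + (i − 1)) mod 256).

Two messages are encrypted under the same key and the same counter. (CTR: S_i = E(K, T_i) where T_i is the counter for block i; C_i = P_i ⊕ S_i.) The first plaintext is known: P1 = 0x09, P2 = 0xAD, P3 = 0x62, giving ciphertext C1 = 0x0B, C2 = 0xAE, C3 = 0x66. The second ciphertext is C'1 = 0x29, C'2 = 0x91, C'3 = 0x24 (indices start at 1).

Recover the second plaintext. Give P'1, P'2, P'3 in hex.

P'1 = 0x2B, P'2 = 0x92, P'3 = 0x20

In CTR with a reused counter, both messages share the same keystream S_i, so C_i ⊕ C'_i = P_i ⊕ P'_i and thus P'_i = P_i ⊕ C_i ⊕ C'_i.
P'1: 0x09 ⊕ 0x0B ⊕ 0x29 = 0x2B.
P'2: 0xAD ⊕ 0xAE ⊕ 0x91 = 0x92.
P'3: 0x62 ⊕ 0x66 ⊕ 0x24 = 0x20.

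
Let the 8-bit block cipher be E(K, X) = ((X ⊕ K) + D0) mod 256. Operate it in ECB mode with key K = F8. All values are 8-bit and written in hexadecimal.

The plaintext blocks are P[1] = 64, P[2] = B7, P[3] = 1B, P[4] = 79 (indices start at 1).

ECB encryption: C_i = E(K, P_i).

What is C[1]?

C[1] = 6C

C[1]: E(K, 64) = 6C.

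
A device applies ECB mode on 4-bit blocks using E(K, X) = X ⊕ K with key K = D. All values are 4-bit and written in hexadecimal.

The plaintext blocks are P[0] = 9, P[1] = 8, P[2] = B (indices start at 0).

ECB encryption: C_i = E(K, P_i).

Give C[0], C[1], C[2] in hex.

C[0]: E(K, 9) = 4.
C[1]: E(K, 8) = 5.
C[2]: E(K, B) = 6.

C[0] = 4, C[1] = 5, C[2] = 6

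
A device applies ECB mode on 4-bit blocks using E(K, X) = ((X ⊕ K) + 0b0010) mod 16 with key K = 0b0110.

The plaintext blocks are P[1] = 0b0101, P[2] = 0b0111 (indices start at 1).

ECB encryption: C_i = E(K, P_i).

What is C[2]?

C[2]: E(K, 0b0111) = 0b0011.

C[2] = 0b0011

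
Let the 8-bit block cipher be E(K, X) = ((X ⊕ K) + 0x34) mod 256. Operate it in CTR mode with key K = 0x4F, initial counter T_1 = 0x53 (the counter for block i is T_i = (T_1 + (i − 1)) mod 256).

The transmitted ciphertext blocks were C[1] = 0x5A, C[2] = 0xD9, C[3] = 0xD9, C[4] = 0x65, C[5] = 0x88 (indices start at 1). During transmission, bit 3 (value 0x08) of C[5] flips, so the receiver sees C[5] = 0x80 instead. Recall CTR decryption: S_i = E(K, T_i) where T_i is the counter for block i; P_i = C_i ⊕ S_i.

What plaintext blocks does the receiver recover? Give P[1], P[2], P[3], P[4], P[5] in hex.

P[1] = 0x0A, P[2] = 0x96, P[3] = 0x97, P[4] = 0x28, P[5] = 0xCC

Only C[5] changed, to 0x80. In CTR, a change in C_i flips the same bit in P_i only; the keystream is unaffected. Decrypting the received ciphertext:
P[1]: T = 0x53, S = E(K, T) = 0x50; 0x5A ⊕ 0x50 = 0x0A.
P[2]: T = 0x54, S = E(K, T) = 0x4F; 0xD9 ⊕ 0x4F = 0x96.
P[3]: T = 0x55, S = E(K, T) = 0x4E; 0xD9 ⊕ 0x4E = 0x97.
P[4]: T = 0x56, S = E(K, T) = 0x4D; 0x65 ⊕ 0x4D = 0x28.
P[5]: T = 0x57, S = E(K, T) = 0x4C; 0x80 ⊕ 0x4C = 0xCC.
Blocks that differ from the original plaintext: P[5].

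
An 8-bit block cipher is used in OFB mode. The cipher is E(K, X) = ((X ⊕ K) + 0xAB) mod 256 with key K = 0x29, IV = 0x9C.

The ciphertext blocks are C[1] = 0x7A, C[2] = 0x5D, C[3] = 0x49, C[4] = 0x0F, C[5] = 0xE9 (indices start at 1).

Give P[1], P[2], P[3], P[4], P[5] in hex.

P[1] = 0x1A, P[2] = 0xA9, P[3] = 0xC1, P[4] = 0x43, P[5] = 0xF9

OFB decryption: S_i = E(K, S_{i−1}) with S_{0} = IV; P_i = C_i ⊕ S_i.
P[1]: S = E(K, 0x9C) = 0x60; 0x7A ⊕ 0x60 = 0x1A.
P[2]: S = E(K, 0x60) = 0xF4; 0x5D ⊕ 0xF4 = 0xA9.
P[3]: S = E(K, 0xF4) = 0x88; 0x49 ⊕ 0x88 = 0xC1.
P[4]: S = E(K, 0x88) = 0x4C; 0x0F ⊕ 0x4C = 0x43.
P[5]: S = E(K, 0x4C) = 0x10; 0xE9 ⊕ 0x10 = 0xF9.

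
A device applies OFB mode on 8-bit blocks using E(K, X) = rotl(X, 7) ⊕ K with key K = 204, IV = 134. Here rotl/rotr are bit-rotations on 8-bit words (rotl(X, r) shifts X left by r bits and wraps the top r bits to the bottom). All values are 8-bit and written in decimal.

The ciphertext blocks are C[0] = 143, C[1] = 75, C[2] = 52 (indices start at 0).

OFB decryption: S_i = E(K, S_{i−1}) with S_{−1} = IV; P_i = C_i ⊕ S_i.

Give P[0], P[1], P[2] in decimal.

P[0] = 0, P[1] = 64, P[2] = 125

P[0]: S = E(K, 134) = 143; 143 ⊕ 143 = 0.
P[1]: S = E(K, 143) = 11; 75 ⊕ 11 = 64.
P[2]: S = E(K, 11) = 73; 52 ⊕ 73 = 125.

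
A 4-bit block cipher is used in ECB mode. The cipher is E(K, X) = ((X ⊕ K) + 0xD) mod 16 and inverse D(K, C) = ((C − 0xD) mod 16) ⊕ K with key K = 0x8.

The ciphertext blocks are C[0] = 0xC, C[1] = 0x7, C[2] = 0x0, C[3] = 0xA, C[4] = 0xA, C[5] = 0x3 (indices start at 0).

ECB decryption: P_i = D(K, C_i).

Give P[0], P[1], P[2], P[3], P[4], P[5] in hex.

P[0]: D(K, 0xC) = 0x7.
P[1]: D(K, 0x7) = 0x2.
P[2]: D(K, 0x0) = 0xB.
P[3]: D(K, 0xA) = 0x5.
P[4]: D(K, 0xA) = 0x5.
P[5]: D(K, 0x3) = 0xE.

P[0] = 0x7, P[1] = 0x2, P[2] = 0xB, P[3] = 0x5, P[4] = 0x5, P[5] = 0xE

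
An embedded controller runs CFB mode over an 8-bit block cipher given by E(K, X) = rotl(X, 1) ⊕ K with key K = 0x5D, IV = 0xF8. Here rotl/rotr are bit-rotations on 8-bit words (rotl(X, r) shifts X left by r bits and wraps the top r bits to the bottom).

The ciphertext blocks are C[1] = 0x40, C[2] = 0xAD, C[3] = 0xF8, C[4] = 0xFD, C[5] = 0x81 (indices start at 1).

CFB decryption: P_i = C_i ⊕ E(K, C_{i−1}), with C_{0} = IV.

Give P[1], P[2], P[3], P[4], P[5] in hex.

P[1] = 0xEC, P[2] = 0x70, P[3] = 0xFE, P[4] = 0x51, P[5] = 0x27

P[1]: E(K, 0xF8) = 0xAC; 0x40 ⊕ 0xAC = 0xEC.
P[2]: E(K, 0x40) = 0xDD; 0xAD ⊕ 0xDD = 0x70.
P[3]: E(K, 0xAD) = 0x06; 0xF8 ⊕ 0x06 = 0xFE.
P[4]: E(K, 0xF8) = 0xAC; 0xFD ⊕ 0xAC = 0x51.
P[5]: E(K, 0xFD) = 0xA6; 0x81 ⊕ 0xA6 = 0x27.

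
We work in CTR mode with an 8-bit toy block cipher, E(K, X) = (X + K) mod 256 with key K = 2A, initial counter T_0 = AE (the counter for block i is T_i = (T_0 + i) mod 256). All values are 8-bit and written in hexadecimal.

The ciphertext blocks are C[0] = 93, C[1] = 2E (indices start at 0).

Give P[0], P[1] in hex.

CTR decryption: S_i = E(K, T_i) where T_i is the counter for block i; P_i = C_i ⊕ S_i.
P[0]: T = AE, S = E(K, T) = D8; 93 ⊕ D8 = 4B.
P[1]: T = AF, S = E(K, T) = D9; 2E ⊕ D9 = F7.

P[0] = 4B, P[1] = F7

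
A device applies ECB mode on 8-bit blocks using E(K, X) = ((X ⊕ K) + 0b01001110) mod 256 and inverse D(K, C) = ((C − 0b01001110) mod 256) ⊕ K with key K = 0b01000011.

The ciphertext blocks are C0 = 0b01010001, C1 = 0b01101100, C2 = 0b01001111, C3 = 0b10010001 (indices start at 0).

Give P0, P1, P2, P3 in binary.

P0 = 0b01000000, P1 = 0b01011101, P2 = 0b01000010, P3 = 0b00000000

ECB decryption: P_i = D(K, C_i).
P0: D(K, 0b01010001) = 0b01000000.
P1: D(K, 0b01101100) = 0b01011101.
P2: D(K, 0b01001111) = 0b01000010.
P3: D(K, 0b10010001) = 0b00000000.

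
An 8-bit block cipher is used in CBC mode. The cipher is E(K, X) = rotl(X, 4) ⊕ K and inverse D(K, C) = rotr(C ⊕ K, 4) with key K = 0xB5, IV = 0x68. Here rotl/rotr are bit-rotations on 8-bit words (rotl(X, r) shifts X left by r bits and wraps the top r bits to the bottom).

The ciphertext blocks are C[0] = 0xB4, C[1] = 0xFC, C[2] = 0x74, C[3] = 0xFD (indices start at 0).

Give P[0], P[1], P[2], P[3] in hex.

P[0] = 0x78, P[1] = 0x20, P[2] = 0xE0, P[3] = 0xF0

CBC decryption: P_i = D(K, C_i) ⊕ C_{i−1}, with C_{−1} = IV.
P[0]: D(K, 0xB4) = 0x10; 0x10 ⊕ 0x68 = 0x78.
P[1]: D(K, 0xFC) = 0x94; 0x94 ⊕ 0xB4 = 0x20.
P[2]: D(K, 0x74) = 0x1C; 0x1C ⊕ 0xFC = 0xE0.
P[3]: D(K, 0xFD) = 0x84; 0x84 ⊕ 0x74 = 0xF0.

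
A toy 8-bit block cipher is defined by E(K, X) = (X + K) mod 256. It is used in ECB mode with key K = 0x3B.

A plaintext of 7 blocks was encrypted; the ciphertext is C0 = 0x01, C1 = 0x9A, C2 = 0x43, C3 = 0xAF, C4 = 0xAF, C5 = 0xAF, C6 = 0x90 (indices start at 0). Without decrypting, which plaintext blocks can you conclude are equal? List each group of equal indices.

P3 = P4 = P5

ECB encrypts each block independently with the same key, so equal ciphertext blocks imply equal plaintext blocks.
C3 = C4 = C5 = 0xAF, so P3 = P4 = P5.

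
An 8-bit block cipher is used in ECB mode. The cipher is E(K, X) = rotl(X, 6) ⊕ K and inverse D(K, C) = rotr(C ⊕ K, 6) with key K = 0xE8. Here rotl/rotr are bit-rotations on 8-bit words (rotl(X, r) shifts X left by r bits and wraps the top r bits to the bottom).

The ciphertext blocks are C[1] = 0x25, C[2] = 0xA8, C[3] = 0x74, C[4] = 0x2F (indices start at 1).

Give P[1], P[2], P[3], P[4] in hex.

P[1] = 0x37, P[2] = 0x01, P[3] = 0x72, P[4] = 0x1F

ECB decryption: P_i = D(K, C_i).
P[1]: D(K, 0x25) = 0x37.
P[2]: D(K, 0xA8) = 0x01.
P[3]: D(K, 0x74) = 0x72.
P[4]: D(K, 0x2F) = 0x1F.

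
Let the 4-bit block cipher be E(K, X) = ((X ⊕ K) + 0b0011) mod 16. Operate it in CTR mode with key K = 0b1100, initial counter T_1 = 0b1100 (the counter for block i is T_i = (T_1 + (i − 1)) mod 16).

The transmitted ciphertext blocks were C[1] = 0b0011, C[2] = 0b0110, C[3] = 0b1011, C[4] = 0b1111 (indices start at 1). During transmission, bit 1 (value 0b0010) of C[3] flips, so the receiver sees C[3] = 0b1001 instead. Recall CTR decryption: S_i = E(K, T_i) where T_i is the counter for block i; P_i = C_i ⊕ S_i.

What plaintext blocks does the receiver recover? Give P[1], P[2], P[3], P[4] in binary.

Only C[3] changed, to 0b1001. In CTR, a change in C_i flips the same bit in P_i only; the keystream is unaffected. Decrypting the received ciphertext:
P[1]: T = 0b1100, S = E(K, T) = 0b0011; 0b0011 ⊕ 0b0011 = 0b0000.
P[2]: T = 0b1101, S = E(K, T) = 0b0100; 0b0110 ⊕ 0b0100 = 0b0010.
P[3]: T = 0b1110, S = E(K, T) = 0b0101; 0b1001 ⊕ 0b0101 = 0b1100.
P[4]: T = 0b1111, S = E(K, T) = 0b0110; 0b1111 ⊕ 0b0110 = 0b1001.
Blocks that differ from the original plaintext: P[3].

P[1] = 0b0000, P[2] = 0b0010, P[3] = 0b1100, P[4] = 0b1001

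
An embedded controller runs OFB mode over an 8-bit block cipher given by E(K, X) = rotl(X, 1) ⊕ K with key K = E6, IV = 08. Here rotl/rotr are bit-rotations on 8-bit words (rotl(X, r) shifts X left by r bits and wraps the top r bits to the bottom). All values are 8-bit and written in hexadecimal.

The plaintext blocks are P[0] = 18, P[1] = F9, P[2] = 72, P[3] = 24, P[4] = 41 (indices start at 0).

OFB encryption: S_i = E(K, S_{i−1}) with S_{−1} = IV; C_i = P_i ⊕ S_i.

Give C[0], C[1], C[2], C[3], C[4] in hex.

C[0]: S = E(K, 08) = F6; 18 ⊕ F6 = EE.
C[1]: S = E(K, F6) = 0B; F9 ⊕ 0B = F2.
C[2]: S = E(K, 0B) = F0; 72 ⊕ F0 = 82.
C[3]: S = E(K, F0) = 07; 24 ⊕ 07 = 23.
C[4]: S = E(K, 07) = E8; 41 ⊕ E8 = A9.

C[0] = EE, C[1] = F2, C[2] = 82, C[3] = 23, C[4] = A9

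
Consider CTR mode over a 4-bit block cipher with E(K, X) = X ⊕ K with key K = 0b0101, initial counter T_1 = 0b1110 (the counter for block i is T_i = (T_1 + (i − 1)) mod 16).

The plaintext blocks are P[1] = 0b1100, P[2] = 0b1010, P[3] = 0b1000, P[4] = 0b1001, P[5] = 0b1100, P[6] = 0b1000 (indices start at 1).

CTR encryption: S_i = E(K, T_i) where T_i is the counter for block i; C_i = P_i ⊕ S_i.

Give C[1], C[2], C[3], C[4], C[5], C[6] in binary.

C[1]: T = 0b1110, S = E(K, T) = 0b1011; 0b1100 ⊕ 0b1011 = 0b0111.
C[2]: T = 0b1111, S = E(K, T) = 0b1010; 0b1010 ⊕ 0b1010 = 0b0000.
C[3]: T = 0b0000, S = E(K, T) = 0b0101; 0b1000 ⊕ 0b0101 = 0b1101.
C[4]: T = 0b0001, S = E(K, T) = 0b0100; 0b1001 ⊕ 0b0100 = 0b1101.
C[5]: T = 0b0010, S = E(K, T) = 0b0111; 0b1100 ⊕ 0b0111 = 0b1011.
C[6]: T = 0b0011, S = E(K, T) = 0b0110; 0b1000 ⊕ 0b0110 = 0b1110.

C[1] = 0b0111, C[2] = 0b0000, C[3] = 0b1101, C[4] = 0b1101, C[5] = 0b1011, C[6] = 0b1110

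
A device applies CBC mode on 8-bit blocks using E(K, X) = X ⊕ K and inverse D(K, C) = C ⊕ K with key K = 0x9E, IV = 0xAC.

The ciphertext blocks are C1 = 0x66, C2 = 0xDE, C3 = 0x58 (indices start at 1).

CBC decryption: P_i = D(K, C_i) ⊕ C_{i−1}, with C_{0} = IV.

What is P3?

P3 = 0x18

P3: D(K, 0x58) = 0xC6; 0xC6 ⊕ 0xDE = 0x18.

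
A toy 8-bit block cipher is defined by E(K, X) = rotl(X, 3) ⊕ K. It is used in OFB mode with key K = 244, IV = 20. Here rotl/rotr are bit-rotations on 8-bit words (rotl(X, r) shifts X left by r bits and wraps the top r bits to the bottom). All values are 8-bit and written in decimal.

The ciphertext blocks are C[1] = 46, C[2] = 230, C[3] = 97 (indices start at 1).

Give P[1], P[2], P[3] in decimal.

P[1] = 122, P[2] = 176, P[3] = 39

OFB decryption: S_i = E(K, S_{i−1}) with S_{0} = IV; P_i = C_i ⊕ S_i.
P[1]: S = E(K, 20) = 84; 46 ⊕ 84 = 122.
P[2]: S = E(K, 84) = 86; 230 ⊕ 86 = 176.
P[3]: S = E(K, 86) = 70; 97 ⊕ 70 = 39.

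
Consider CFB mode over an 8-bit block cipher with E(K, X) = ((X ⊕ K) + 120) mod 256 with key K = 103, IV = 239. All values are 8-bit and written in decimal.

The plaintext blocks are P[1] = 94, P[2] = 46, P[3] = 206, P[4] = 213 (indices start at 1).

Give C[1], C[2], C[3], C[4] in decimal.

C[1] = 94, C[2] = 159, C[3] = 190, C[4] = 132

CFB encryption: C_i = P_i ⊕ E(K, C_{i−1}), with C_{0} = IV.
C[1]: E(K, 239) = 0; 94 ⊕ 0 = 94.
C[2]: E(K, 94) = 177; 46 ⊕ 177 = 159.
C[3]: E(K, 159) = 112; 206 ⊕ 112 = 190.
C[4]: E(K, 190) = 81; 213 ⊕ 81 = 132.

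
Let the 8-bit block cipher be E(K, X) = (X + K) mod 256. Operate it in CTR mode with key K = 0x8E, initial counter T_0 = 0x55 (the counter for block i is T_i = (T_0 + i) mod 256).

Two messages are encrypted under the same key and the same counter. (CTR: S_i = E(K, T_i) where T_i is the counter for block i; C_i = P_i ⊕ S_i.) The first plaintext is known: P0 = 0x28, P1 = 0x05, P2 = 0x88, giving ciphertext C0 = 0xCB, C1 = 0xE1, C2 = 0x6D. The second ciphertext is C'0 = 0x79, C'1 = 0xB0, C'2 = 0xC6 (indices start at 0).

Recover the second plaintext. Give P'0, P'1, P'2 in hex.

In CTR with a reused counter, both messages share the same keystream S_i, so C_i ⊕ C'_i = P_i ⊕ P'_i and thus P'_i = P_i ⊕ C_i ⊕ C'_i.
P'0: 0x28 ⊕ 0xCB ⊕ 0x79 = 0x9A.
P'1: 0x05 ⊕ 0xE1 ⊕ 0xB0 = 0x54.
P'2: 0x88 ⊕ 0x6D ⊕ 0xC6 = 0x23.

P'0 = 0x9A, P'1 = 0x54, P'2 = 0x23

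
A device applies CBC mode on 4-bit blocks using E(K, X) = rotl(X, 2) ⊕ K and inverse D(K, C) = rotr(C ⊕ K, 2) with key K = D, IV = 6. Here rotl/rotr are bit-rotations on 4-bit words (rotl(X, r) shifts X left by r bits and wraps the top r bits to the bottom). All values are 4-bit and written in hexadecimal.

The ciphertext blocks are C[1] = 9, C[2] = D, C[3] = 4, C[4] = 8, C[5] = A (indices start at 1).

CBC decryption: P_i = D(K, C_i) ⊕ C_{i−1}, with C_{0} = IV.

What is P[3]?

P[3]: D(K, 4) = 6; 6 ⊕ D = B.

P[3] = B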